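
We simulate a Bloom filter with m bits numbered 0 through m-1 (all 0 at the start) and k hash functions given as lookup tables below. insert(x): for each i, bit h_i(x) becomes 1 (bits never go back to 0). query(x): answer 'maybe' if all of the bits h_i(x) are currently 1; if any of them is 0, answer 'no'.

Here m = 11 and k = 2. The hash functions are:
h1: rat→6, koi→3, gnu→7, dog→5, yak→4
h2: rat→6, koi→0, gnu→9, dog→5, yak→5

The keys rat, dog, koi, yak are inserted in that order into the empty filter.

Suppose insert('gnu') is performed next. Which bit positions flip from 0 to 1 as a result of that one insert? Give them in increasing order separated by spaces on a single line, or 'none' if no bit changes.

Answer: 7 9

Derivation:
Start: bits=00000000000
After insert 'rat': sets bits 6 -> bits=00000010000
After insert 'dog': sets bits 5 -> bits=00000110000
After insert 'koi': sets bits 0 3 -> bits=10010110000
After insert 'yak': sets bits 4 5 -> bits=10011110000
insert 'gnu' would touch bits 7 9; currently bit7=0, bit9=0
Bits that are 0 among those (would change 0->1): 7 9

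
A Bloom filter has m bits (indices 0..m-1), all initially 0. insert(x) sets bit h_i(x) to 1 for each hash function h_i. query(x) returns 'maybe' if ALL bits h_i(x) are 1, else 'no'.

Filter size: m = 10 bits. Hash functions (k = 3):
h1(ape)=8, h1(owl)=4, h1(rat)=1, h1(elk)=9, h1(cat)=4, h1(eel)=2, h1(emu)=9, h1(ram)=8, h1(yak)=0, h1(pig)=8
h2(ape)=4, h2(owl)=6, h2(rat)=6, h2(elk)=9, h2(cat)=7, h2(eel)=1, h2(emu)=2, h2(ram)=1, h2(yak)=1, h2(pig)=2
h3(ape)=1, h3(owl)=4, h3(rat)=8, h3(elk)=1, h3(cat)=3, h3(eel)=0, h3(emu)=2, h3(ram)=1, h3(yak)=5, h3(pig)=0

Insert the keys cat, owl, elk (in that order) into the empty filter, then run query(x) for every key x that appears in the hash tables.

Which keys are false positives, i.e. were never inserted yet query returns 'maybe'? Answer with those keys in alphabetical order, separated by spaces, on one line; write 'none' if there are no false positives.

Answer: none

Derivation:
Start: bits=0000000000
After insert 'cat': sets bits 3 4 7 -> bits=0001100100
After insert 'owl': sets bits 4 6 -> bits=0001101100
After insert 'elk': sets bits 1 9 -> bits=0101101101
Not inserted: ape eel emu pig ram rat yak — query each against bits=0101101101:
query ape: checks bit1=1, bit4=1, bit8=0 (has a 0) -> no => not a false positive
query eel: checks bit0=0, bit1=1, bit2=0 (has a 0) -> no => not a false positive
query emu: checks bit2=0, bit9=1 (has a 0) -> no => not a false positive
query pig: checks bit0=0, bit2=0, bit8=0 (has a 0) -> no => not a false positive
query ram: checks bit1=1, bit8=0 (has a 0) -> no => not a false positive
query rat: checks bit1=1, bit6=1, bit8=0 (has a 0) -> no => not a false positive
query yak: checks bit0=0, bit1=1, bit5=0 (has a 0) -> no => not a false positive
False positives (alphabetical): none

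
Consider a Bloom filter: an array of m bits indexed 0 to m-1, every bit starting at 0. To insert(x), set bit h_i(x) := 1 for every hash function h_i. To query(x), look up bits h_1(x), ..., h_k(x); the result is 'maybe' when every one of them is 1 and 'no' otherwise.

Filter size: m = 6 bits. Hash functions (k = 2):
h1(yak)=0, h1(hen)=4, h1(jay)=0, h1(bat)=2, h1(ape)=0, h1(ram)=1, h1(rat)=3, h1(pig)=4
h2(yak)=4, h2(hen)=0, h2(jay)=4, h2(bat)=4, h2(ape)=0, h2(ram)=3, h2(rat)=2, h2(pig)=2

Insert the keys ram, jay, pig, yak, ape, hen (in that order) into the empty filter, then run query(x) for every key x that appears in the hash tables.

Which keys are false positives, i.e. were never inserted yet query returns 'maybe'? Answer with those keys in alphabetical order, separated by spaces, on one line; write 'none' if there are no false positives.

Start: bits=000000
After insert 'ram': sets bits 1 3 -> bits=010100
After insert 'jay': sets bits 0 4 -> bits=110110
After insert 'pig': sets bits 2 4 -> bits=111110
After insert 'yak': sets bits 0 4 -> bits=111110
After insert 'ape': sets bits 0 -> bits=111110
After insert 'hen': sets bits 0 4 -> bits=111110
Not inserted: bat rat — query each against bits=111110:
query bat: checks bit2=1, bit4=1 (all 1) -> maybe => FALSE POSITIVE
query rat: checks bit2=1, bit3=1 (all 1) -> maybe => FALSE POSITIVE
False positives (alphabetical): bat rat

Answer: bat rat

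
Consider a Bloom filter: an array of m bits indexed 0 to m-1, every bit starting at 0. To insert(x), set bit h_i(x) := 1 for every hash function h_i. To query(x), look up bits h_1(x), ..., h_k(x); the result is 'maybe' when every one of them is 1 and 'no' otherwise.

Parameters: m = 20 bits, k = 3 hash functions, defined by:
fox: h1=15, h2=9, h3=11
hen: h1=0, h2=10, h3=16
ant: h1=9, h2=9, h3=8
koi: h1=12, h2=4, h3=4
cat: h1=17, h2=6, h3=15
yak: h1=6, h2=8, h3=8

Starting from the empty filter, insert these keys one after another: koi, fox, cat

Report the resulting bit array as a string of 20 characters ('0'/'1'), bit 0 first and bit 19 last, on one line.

Start: bits=00000000000000000000
After insert 'koi': sets bits 4 12 -> bits=00001000000010000000
After insert 'fox': sets bits 9 11 15 -> bits=00001000010110010000
After insert 'cat': sets bits 6 15 17 -> bits=00001010010110010100

Answer: 00001010010110010100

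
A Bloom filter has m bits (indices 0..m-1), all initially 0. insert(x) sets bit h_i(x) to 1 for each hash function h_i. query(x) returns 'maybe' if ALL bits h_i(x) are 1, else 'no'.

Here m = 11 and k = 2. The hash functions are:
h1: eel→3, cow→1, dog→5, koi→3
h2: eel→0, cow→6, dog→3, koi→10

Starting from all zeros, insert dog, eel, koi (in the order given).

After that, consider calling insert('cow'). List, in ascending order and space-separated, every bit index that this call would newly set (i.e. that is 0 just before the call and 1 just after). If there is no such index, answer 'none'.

Start: bits=00000000000
After insert 'dog': sets bits 3 5 -> bits=00010100000
After insert 'eel': sets bits 0 3 -> bits=10010100000
After insert 'koi': sets bits 3 10 -> bits=10010100001
insert 'cow' would touch bits 1 6; currently bit1=0, bit6=0
Bits that are 0 among those (would change 0->1): 1 6

Answer: 1 6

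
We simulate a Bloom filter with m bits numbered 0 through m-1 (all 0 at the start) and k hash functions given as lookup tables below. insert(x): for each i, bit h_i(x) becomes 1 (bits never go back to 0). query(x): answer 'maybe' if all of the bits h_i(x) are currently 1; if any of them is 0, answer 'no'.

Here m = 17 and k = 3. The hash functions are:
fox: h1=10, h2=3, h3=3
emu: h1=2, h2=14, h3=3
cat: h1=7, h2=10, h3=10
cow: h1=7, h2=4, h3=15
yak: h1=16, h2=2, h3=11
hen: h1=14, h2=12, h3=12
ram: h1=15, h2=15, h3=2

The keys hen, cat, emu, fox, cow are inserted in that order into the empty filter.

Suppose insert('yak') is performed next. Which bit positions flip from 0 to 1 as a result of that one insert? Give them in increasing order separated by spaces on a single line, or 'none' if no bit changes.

Start: bits=00000000000000000
After insert 'hen': sets bits 12 14 -> bits=00000000000010100
After insert 'cat': sets bits 7 10 -> bits=00000001001010100
After insert 'emu': sets bits 2 3 14 -> bits=00110001001010100
After insert 'fox': sets bits 3 10 -> bits=00110001001010100
After insert 'cow': sets bits 4 7 15 -> bits=00111001001010110
insert 'yak' would touch bits 2 11 16; currently bit2=1, bit11=0, bit16=0
Bits that are 0 among those (would change 0->1): 11 16

Answer: 11 16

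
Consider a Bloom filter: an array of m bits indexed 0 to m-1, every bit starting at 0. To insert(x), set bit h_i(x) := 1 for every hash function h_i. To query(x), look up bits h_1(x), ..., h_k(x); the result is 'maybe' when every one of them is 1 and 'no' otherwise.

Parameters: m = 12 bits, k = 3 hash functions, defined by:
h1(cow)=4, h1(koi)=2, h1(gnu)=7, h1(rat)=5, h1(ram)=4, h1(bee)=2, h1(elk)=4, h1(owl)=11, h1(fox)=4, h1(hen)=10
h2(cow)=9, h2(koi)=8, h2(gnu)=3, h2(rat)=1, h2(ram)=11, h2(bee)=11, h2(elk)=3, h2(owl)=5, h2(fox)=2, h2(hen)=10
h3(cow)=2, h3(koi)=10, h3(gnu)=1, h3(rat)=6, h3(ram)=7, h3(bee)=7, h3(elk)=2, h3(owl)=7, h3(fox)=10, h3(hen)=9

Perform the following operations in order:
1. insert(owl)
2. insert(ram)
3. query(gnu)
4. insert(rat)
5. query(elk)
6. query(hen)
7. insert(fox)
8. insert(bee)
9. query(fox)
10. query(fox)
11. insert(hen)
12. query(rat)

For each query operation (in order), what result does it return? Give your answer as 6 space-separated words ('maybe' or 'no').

Start: bits=000000000000
Op 1: insert owl -> sets bits 5 7 11 -> bits=000001010001
Op 2: insert ram -> sets bits 4 7 11 -> bits=000011010001
Op 3: query gnu -> checks bit1=0, bit3=0, bit7=1 (has a 0) -> no
Op 4: insert rat -> sets bits 1 5 6 -> bits=010011110001
Op 5: query elk -> checks bit2=0, bit3=0, bit4=1 (has a 0) -> no
Op 6: query hen -> checks bit9=0, bit10=0 (has a 0) -> no
Op 7: insert fox -> sets bits 2 4 10 -> bits=011011110011
Op 8: insert bee -> sets bits 2 7 11 -> bits=011011110011
Op 9: query fox -> checks bit2=1, bit4=1, bit10=1 (all 1) -> maybe
Op 10: query fox -> checks bit2=1, bit4=1, bit10=1 (all 1) -> maybe
Op 11: insert hen -> sets bits 9 10 -> bits=011011110111
Op 12: query rat -> checks bit1=1, bit5=1, bit6=1 (all 1) -> maybe
Query results in order: no no no maybe maybe maybe

Answer: no no no maybe maybe maybe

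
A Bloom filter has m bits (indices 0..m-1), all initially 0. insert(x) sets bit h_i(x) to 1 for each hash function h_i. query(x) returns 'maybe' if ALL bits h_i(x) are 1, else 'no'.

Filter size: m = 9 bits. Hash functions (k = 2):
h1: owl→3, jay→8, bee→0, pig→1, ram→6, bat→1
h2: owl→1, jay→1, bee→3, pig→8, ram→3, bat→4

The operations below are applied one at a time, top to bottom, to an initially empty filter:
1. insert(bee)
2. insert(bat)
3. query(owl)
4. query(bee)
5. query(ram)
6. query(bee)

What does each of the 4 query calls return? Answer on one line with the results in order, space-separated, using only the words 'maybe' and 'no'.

Answer: maybe maybe no maybe

Derivation:
Start: bits=000000000
Op 1: insert bee -> sets bits 0 3 -> bits=100100000
Op 2: insert bat -> sets bits 1 4 -> bits=110110000
Op 3: query owl -> checks bit1=1, bit3=1 (all 1) -> maybe
Op 4: query bee -> checks bit0=1, bit3=1 (all 1) -> maybe
Op 5: query ram -> checks bit3=1, bit6=0 (has a 0) -> no
Op 6: query bee -> checks bit0=1, bit3=1 (all 1) -> maybe
Query results in order: maybe maybe no maybe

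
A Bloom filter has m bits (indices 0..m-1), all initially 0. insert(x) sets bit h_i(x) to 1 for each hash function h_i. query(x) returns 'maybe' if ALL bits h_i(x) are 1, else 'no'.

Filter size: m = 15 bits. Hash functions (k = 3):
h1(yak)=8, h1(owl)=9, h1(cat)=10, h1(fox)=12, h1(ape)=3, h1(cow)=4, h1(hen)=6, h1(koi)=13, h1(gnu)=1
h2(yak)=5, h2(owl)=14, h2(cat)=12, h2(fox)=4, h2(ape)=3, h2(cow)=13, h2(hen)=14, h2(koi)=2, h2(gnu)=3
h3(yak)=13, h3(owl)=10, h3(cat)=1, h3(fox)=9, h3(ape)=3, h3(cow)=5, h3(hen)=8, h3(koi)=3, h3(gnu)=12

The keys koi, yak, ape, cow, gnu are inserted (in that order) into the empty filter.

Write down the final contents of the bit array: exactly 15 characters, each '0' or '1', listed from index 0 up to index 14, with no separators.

Start: bits=000000000000000
After insert 'koi': sets bits 2 3 13 -> bits=001100000000010
After insert 'yak': sets bits 5 8 13 -> bits=001101001000010
After insert 'ape': sets bits 3 -> bits=001101001000010
After insert 'cow': sets bits 4 5 13 -> bits=001111001000010
After insert 'gnu': sets bits 1 3 12 -> bits=011111001000110

Answer: 011111001000110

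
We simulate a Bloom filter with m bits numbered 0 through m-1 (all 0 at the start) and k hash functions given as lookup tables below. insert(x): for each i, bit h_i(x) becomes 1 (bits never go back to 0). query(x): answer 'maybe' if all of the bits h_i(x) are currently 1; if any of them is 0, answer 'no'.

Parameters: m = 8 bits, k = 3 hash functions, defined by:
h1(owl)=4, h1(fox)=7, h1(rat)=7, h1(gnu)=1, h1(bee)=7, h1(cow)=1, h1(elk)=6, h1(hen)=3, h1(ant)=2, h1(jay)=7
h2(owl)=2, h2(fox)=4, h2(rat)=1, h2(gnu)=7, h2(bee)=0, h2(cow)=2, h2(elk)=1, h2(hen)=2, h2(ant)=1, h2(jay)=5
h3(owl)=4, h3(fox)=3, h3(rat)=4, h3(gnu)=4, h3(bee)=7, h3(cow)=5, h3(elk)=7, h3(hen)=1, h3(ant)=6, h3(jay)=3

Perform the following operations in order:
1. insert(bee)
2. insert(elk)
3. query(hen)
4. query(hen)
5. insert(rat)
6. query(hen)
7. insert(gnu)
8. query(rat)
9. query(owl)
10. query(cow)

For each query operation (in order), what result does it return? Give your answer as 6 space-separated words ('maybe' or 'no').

Start: bits=00000000
Op 1: insert bee -> sets bits 0 7 -> bits=10000001
Op 2: insert elk -> sets bits 1 6 7 -> bits=11000011
Op 3: query hen -> checks bit1=1, bit2=0, bit3=0 (has a 0) -> no
Op 4: query hen -> checks bit1=1, bit2=0, bit3=0 (has a 0) -> no
Op 5: insert rat -> sets bits 1 4 7 -> bits=11001011
Op 6: query hen -> checks bit1=1, bit2=0, bit3=0 (has a 0) -> no
Op 7: insert gnu -> sets bits 1 4 7 -> bits=11001011
Op 8: query rat -> checks bit1=1, bit4=1, bit7=1 (all 1) -> maybe
Op 9: query owl -> checks bit2=0, bit4=1 (has a 0) -> no
Op 10: query cow -> checks bit1=1, bit2=0, bit5=0 (has a 0) -> no
Query results in order: no no no maybe no no

Answer: no no no maybe no no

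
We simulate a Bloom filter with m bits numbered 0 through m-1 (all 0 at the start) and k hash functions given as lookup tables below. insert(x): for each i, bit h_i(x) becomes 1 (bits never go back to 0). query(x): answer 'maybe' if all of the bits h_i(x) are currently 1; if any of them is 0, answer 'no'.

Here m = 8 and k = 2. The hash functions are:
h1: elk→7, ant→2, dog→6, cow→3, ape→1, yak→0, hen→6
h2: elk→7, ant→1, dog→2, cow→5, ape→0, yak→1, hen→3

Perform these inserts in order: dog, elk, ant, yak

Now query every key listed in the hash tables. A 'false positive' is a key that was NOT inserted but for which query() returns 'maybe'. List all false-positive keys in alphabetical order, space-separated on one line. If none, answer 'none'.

Start: bits=00000000
After insert 'dog': sets bits 2 6 -> bits=00100010
After insert 'elk': sets bits 7 -> bits=00100011
After insert 'ant': sets bits 1 2 -> bits=01100011
After insert 'yak': sets bits 0 1 -> bits=11100011
Not inserted: ape cow hen — query each against bits=11100011:
query ape: checks bit0=1, bit1=1 (all 1) -> maybe => FALSE POSITIVE
query cow: checks bit3=0, bit5=0 (has a 0) -> no => not a false positive
query hen: checks bit3=0, bit6=1 (has a 0) -> no => not a false positive
False positives (alphabetical): ape

Answer: ape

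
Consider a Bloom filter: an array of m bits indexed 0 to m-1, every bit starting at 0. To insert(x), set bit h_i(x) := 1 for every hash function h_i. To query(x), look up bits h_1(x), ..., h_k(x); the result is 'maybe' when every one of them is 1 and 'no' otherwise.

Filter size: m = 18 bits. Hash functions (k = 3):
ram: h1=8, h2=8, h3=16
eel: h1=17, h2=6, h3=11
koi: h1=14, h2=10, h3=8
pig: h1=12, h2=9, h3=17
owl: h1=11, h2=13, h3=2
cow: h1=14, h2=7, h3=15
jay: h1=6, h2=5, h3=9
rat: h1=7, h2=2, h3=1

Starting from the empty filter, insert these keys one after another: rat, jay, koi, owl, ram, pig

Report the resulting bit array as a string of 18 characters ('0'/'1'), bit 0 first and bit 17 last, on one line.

Start: bits=000000000000000000
After insert 'rat': sets bits 1 2 7 -> bits=011000010000000000
After insert 'jay': sets bits 5 6 9 -> bits=011001110100000000
After insert 'koi': sets bits 8 10 14 -> bits=011001111110001000
After insert 'owl': sets bits 2 11 13 -> bits=011001111111011000
After insert 'ram': sets bits 8 16 -> bits=011001111111011010
After insert 'pig': sets bits 9 12 17 -> bits=011001111111111011

Answer: 011001111111111011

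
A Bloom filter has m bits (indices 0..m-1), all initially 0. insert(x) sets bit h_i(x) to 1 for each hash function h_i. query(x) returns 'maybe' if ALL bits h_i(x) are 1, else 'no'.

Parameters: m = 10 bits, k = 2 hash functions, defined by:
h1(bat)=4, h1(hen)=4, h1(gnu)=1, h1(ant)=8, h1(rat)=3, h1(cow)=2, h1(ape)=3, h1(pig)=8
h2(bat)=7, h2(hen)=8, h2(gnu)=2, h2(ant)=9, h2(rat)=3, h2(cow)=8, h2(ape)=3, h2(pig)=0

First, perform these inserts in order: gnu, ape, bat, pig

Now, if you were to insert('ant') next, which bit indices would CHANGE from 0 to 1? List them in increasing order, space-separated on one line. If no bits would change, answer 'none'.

Answer: 9

Derivation:
Start: bits=0000000000
After insert 'gnu': sets bits 1 2 -> bits=0110000000
After insert 'ape': sets bits 3 -> bits=0111000000
After insert 'bat': sets bits 4 7 -> bits=0111100100
After insert 'pig': sets bits 0 8 -> bits=1111100110
insert 'ant' would touch bits 8 9; currently bit8=1, bit9=0
Bits that are 0 among those (would change 0->1): 9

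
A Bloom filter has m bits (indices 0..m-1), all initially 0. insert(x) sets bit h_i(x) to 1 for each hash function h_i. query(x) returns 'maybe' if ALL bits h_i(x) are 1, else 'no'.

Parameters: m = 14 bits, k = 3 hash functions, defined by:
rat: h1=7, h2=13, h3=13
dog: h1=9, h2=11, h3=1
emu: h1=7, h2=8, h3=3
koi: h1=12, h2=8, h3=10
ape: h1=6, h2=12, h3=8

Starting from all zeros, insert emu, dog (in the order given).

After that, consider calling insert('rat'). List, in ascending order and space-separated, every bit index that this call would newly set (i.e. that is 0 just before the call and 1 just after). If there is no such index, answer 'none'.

Answer: 13

Derivation:
Start: bits=00000000000000
After insert 'emu': sets bits 3 7 8 -> bits=00010001100000
After insert 'dog': sets bits 1 9 11 -> bits=01010001110100
insert 'rat' would touch bits 7 13; currently bit7=1, bit13=0
Bits that are 0 among those (would change 0->1): 13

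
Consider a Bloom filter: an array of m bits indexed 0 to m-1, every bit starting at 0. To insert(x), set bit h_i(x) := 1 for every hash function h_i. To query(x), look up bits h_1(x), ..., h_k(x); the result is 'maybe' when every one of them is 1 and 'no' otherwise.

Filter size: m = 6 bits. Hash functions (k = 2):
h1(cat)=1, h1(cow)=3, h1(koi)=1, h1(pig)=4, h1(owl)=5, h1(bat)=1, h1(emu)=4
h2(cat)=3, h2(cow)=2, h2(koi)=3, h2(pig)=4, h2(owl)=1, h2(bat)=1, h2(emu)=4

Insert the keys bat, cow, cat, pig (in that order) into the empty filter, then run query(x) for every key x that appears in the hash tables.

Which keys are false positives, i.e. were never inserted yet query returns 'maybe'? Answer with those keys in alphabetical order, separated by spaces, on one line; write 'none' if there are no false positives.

Answer: emu koi

Derivation:
Start: bits=000000
After insert 'bat': sets bits 1 -> bits=010000
After insert 'cow': sets bits 2 3 -> bits=011100
After insert 'cat': sets bits 1 3 -> bits=011100
After insert 'pig': sets bits 4 -> bits=011110
Not inserted: emu koi owl — query each against bits=011110:
query emu: checks bit4=1 (all 1) -> maybe => FALSE POSITIVE
query koi: checks bit1=1, bit3=1 (all 1) -> maybe => FALSE POSITIVE
query owl: checks bit1=1, bit5=0 (has a 0) -> no => not a false positive
False positives (alphabetical): emu koi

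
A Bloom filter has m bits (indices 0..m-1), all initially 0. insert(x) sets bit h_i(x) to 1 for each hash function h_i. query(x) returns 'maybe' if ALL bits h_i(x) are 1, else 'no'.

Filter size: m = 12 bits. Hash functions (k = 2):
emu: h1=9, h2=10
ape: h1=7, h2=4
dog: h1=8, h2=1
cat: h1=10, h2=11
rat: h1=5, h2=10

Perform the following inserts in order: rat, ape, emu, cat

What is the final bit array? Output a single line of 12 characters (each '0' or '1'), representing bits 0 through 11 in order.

Start: bits=000000000000
After insert 'rat': sets bits 5 10 -> bits=000001000010
After insert 'ape': sets bits 4 7 -> bits=000011010010
After insert 'emu': sets bits 9 10 -> bits=000011010110
After insert 'cat': sets bits 10 11 -> bits=000011010111

Answer: 000011010111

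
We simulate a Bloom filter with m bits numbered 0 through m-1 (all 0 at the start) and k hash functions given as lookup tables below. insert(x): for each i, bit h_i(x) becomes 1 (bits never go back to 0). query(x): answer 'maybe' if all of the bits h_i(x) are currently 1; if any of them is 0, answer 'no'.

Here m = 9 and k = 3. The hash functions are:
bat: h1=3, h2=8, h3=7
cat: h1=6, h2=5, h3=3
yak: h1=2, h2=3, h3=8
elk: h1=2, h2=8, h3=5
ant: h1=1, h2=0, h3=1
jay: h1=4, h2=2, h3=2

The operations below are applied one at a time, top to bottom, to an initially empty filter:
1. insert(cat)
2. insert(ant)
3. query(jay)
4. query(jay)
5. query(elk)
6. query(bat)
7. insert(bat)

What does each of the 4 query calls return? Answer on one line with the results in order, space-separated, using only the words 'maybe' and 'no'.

Start: bits=000000000
Op 1: insert cat -> sets bits 3 5 6 -> bits=000101100
Op 2: insert ant -> sets bits 0 1 -> bits=110101100
Op 3: query jay -> checks bit2=0, bit4=0 (has a 0) -> no
Op 4: query jay -> checks bit2=0, bit4=0 (has a 0) -> no
Op 5: query elk -> checks bit2=0, bit5=1, bit8=0 (has a 0) -> no
Op 6: query bat -> checks bit3=1, bit7=0, bit8=0 (has a 0) -> no
Op 7: insert bat -> sets bits 3 7 8 -> bits=110101111
Query results in order: no no no no

Answer: no no no no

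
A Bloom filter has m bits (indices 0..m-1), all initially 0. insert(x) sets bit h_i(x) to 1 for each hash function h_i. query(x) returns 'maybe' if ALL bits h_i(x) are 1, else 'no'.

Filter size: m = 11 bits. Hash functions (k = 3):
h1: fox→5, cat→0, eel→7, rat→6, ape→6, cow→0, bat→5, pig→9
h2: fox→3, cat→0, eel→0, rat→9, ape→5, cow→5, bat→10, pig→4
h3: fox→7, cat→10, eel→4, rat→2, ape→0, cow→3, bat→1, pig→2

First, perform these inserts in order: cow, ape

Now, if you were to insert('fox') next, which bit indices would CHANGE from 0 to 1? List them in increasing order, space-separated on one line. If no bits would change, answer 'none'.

Answer: 7

Derivation:
Start: bits=00000000000
After insert 'cow': sets bits 0 3 5 -> bits=10010100000
After insert 'ape': sets bits 0 5 6 -> bits=10010110000
insert 'fox' would touch bits 3 5 7; currently bit3=1, bit5=1, bit7=0
Bits that are 0 among those (would change 0->1): 7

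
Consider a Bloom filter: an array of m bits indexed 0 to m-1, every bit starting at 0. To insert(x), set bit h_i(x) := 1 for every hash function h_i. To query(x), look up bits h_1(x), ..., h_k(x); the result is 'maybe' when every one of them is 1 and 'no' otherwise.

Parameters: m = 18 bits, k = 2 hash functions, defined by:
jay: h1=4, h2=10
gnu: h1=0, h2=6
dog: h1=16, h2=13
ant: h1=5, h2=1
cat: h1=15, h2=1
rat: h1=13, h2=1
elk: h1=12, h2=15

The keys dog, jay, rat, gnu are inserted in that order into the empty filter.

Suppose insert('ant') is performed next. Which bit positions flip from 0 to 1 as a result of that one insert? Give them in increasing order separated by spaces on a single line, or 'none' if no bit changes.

Answer: 5

Derivation:
Start: bits=000000000000000000
After insert 'dog': sets bits 13 16 -> bits=000000000000010010
After insert 'jay': sets bits 4 10 -> bits=000010000010010010
After insert 'rat': sets bits 1 13 -> bits=010010000010010010
After insert 'gnu': sets bits 0 6 -> bits=110010100010010010
insert 'ant' would touch bits 1 5; currently bit1=1, bit5=0
Bits that are 0 among those (would change 0->1): 5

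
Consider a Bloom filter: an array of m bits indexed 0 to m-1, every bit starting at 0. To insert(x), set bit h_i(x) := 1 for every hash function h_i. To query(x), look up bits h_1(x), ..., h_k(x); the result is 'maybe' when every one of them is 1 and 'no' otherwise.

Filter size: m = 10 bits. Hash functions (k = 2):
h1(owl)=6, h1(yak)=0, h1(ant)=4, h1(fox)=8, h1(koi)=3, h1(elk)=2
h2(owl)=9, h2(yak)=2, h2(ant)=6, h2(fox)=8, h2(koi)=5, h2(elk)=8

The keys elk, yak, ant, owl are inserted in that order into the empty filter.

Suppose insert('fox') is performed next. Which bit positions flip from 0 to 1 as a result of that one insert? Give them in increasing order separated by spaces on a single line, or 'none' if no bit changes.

Start: bits=0000000000
After insert 'elk': sets bits 2 8 -> bits=0010000010
After insert 'yak': sets bits 0 2 -> bits=1010000010
After insert 'ant': sets bits 4 6 -> bits=1010101010
After insert 'owl': sets bits 6 9 -> bits=1010101011
insert 'fox' would touch bits 8; currently bit8=1
Bits that are 0 among those (would change 0->1): none

Answer: none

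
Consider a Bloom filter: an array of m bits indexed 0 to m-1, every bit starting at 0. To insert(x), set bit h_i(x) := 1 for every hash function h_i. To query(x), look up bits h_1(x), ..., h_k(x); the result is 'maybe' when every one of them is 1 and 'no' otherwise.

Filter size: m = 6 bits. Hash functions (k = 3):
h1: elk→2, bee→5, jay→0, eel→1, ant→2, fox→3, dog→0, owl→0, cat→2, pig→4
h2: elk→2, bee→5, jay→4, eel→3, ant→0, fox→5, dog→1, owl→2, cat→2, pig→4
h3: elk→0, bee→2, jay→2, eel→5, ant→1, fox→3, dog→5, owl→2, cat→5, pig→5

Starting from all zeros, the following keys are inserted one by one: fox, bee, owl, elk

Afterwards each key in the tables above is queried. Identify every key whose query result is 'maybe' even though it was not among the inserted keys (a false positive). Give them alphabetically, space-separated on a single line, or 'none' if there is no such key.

Answer: cat

Derivation:
Start: bits=000000
After insert 'fox': sets bits 3 5 -> bits=000101
After insert 'bee': sets bits 2 5 -> bits=001101
After insert 'owl': sets bits 0 2 -> bits=101101
After insert 'elk': sets bits 0 2 -> bits=101101
Not inserted: ant cat dog eel jay pig — query each against bits=101101:
query ant: checks bit0=1, bit1=0, bit2=1 (has a 0) -> no => not a false positive
query cat: checks bit2=1, bit5=1 (all 1) -> maybe => FALSE POSITIVE
query dog: checks bit0=1, bit1=0, bit5=1 (has a 0) -> no => not a false positive
query eel: checks bit1=0, bit3=1, bit5=1 (has a 0) -> no => not a false positive
query jay: checks bit0=1, bit2=1, bit4=0 (has a 0) -> no => not a false positive
query pig: checks bit4=0, bit5=1 (has a 0) -> no => not a false positive
False positives (alphabetical): cat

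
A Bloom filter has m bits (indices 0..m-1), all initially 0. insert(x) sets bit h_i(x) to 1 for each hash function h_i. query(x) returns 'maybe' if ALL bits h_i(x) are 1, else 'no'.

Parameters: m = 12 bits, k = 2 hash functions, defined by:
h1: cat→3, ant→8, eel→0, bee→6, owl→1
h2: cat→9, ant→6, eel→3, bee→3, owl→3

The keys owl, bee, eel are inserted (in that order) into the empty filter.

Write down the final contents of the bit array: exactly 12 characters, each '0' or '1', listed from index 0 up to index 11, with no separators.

Answer: 110100100000

Derivation:
Start: bits=000000000000
After insert 'owl': sets bits 1 3 -> bits=010100000000
After insert 'bee': sets bits 3 6 -> bits=010100100000
After insert 'eel': sets bits 0 3 -> bits=110100100000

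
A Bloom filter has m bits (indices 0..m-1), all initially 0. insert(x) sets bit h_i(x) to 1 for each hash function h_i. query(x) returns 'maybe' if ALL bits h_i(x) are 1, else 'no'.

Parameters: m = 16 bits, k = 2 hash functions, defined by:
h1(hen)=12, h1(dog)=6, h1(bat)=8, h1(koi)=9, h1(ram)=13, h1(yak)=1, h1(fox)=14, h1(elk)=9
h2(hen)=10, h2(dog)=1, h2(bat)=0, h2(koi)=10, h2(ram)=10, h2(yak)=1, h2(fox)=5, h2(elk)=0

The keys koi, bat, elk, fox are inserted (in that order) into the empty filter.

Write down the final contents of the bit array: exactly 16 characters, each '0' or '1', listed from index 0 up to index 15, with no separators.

Start: bits=0000000000000000
After insert 'koi': sets bits 9 10 -> bits=0000000001100000
After insert 'bat': sets bits 0 8 -> bits=1000000011100000
After insert 'elk': sets bits 0 9 -> bits=1000000011100000
After insert 'fox': sets bits 5 14 -> bits=1000010011100010

Answer: 1000010011100010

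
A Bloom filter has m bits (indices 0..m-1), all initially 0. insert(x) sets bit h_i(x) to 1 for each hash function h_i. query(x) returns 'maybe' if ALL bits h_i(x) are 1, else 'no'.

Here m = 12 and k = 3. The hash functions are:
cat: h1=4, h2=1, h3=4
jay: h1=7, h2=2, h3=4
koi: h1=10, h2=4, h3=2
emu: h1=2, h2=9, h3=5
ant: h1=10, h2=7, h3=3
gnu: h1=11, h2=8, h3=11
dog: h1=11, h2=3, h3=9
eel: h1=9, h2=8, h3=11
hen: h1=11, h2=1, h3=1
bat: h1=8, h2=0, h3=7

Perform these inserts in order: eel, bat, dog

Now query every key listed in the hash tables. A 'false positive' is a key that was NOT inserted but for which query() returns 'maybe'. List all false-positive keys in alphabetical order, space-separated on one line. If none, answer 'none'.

Start: bits=000000000000
After insert 'eel': sets bits 8 9 11 -> bits=000000001101
After insert 'bat': sets bits 0 7 8 -> bits=100000011101
After insert 'dog': sets bits 3 9 11 -> bits=100100011101
Not inserted: ant cat emu gnu hen jay koi — query each against bits=100100011101:
query ant: checks bit3=1, bit7=1, bit10=0 (has a 0) -> no => not a false positive
query cat: checks bit1=0, bit4=0 (has a 0) -> no => not a false positive
query emu: checks bit2=0, bit5=0, bit9=1 (has a 0) -> no => not a false positive
query gnu: checks bit8=1, bit11=1 (all 1) -> maybe => FALSE POSITIVE
query hen: checks bit1=0, bit11=1 (has a 0) -> no => not a false positive
query jay: checks bit2=0, bit4=0, bit7=1 (has a 0) -> no => not a false positive
query koi: checks bit2=0, bit4=0, bit10=0 (has a 0) -> no => not a false positive
False positives (alphabetical): gnu

Answer: gnu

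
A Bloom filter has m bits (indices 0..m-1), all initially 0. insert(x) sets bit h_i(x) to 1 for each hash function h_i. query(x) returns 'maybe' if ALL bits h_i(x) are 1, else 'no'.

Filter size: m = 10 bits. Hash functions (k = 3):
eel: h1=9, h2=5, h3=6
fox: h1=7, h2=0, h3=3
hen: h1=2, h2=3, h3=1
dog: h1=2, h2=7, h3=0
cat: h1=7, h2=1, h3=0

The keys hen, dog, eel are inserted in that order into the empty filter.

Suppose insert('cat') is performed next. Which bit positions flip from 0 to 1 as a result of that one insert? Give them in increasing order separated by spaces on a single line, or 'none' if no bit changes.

Start: bits=0000000000
After insert 'hen': sets bits 1 2 3 -> bits=0111000000
After insert 'dog': sets bits 0 2 7 -> bits=1111000100
After insert 'eel': sets bits 5 6 9 -> bits=1111011101
insert 'cat' would touch bits 0 1 7; currently bit0=1, bit1=1, bit7=1
Bits that are 0 among those (would change 0->1): none

Answer: none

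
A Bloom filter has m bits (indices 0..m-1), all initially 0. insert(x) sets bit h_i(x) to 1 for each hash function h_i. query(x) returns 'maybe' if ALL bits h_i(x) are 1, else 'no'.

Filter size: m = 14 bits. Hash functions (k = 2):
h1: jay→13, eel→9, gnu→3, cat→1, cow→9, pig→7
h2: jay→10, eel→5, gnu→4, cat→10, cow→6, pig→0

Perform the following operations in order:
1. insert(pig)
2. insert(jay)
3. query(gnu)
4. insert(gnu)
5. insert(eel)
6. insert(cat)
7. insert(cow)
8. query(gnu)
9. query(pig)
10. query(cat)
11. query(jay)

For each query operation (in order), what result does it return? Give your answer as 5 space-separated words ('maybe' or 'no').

Start: bits=00000000000000
Op 1: insert pig -> sets bits 0 7 -> bits=10000001000000
Op 2: insert jay -> sets bits 10 13 -> bits=10000001001001
Op 3: query gnu -> checks bit3=0, bit4=0 (has a 0) -> no
Op 4: insert gnu -> sets bits 3 4 -> bits=10011001001001
Op 5: insert eel -> sets bits 5 9 -> bits=10011101011001
Op 6: insert cat -> sets bits 1 10 -> bits=11011101011001
Op 7: insert cow -> sets bits 6 9 -> bits=11011111011001
Op 8: query gnu -> checks bit3=1, bit4=1 (all 1) -> maybe
Op 9: query pig -> checks bit0=1, bit7=1 (all 1) -> maybe
Op 10: query cat -> checks bit1=1, bit10=1 (all 1) -> maybe
Op 11: query jay -> checks bit10=1, bit13=1 (all 1) -> maybe
Query results in order: no maybe maybe maybe maybe

Answer: no maybe maybe maybe maybe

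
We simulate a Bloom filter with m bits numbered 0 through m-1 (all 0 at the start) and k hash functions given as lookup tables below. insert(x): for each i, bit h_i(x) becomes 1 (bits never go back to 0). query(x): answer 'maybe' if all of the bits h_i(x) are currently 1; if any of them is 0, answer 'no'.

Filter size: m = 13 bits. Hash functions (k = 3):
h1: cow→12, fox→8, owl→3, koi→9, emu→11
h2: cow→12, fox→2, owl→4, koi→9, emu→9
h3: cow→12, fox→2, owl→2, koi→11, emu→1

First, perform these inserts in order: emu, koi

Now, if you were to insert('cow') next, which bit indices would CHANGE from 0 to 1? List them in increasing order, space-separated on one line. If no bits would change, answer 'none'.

Start: bits=0000000000000
After insert 'emu': sets bits 1 9 11 -> bits=0100000001010
After insert 'koi': sets bits 9 11 -> bits=0100000001010
insert 'cow' would touch bits 12; currently bit12=0
Bits that are 0 among those (would change 0->1): 12

Answer: 12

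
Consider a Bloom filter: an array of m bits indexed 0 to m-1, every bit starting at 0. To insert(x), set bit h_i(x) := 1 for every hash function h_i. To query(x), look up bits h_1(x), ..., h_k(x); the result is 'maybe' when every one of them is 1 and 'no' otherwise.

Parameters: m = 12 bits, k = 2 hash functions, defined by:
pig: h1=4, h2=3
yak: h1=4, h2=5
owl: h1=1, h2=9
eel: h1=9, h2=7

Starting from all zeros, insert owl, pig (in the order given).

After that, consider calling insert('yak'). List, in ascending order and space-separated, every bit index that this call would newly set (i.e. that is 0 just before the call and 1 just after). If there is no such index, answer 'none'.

Start: bits=000000000000
After insert 'owl': sets bits 1 9 -> bits=010000000100
After insert 'pig': sets bits 3 4 -> bits=010110000100
insert 'yak' would touch bits 4 5; currently bit4=1, bit5=0
Bits that are 0 among those (would change 0->1): 5

Answer: 5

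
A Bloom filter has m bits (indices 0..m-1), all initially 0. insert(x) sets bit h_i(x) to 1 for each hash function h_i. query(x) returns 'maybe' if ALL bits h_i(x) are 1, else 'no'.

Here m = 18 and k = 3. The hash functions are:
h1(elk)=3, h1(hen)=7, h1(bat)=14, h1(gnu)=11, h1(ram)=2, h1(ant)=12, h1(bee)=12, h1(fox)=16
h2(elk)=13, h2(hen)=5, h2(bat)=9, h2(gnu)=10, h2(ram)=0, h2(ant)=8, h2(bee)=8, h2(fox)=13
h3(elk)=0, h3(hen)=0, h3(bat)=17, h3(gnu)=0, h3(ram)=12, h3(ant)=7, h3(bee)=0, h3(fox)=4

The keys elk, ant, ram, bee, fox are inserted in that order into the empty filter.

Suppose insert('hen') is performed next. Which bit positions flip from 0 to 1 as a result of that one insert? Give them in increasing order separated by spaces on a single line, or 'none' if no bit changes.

Answer: 5

Derivation:
Start: bits=000000000000000000
After insert 'elk': sets bits 0 3 13 -> bits=100100000000010000
After insert 'ant': sets bits 7 8 12 -> bits=100100011000110000
After insert 'ram': sets bits 0 2 12 -> bits=101100011000110000
After insert 'bee': sets bits 0 8 12 -> bits=101100011000110000
After insert 'fox': sets bits 4 13 16 -> bits=101110011000110010
insert 'hen' would touch bits 0 5 7; currently bit0=1, bit5=0, bit7=1
Bits that are 0 among those (would change 0->1): 5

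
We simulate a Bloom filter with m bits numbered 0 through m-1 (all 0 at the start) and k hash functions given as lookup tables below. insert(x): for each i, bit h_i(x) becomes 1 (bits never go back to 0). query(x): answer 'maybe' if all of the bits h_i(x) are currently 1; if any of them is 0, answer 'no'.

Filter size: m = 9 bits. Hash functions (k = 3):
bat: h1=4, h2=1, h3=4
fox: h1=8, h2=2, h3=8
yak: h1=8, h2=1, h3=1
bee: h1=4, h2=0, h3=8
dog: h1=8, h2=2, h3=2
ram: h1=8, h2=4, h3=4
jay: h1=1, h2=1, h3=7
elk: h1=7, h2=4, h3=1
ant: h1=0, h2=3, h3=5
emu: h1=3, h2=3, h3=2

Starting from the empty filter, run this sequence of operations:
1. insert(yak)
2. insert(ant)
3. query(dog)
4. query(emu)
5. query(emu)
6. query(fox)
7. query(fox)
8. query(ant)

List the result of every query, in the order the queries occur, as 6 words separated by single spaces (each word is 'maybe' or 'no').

Start: bits=000000000
Op 1: insert yak -> sets bits 1 8 -> bits=010000001
Op 2: insert ant -> sets bits 0 3 5 -> bits=110101001
Op 3: query dog -> checks bit2=0, bit8=1 (has a 0) -> no
Op 4: query emu -> checks bit2=0, bit3=1 (has a 0) -> no
Op 5: query emu -> checks bit2=0, bit3=1 (has a 0) -> no
Op 6: query fox -> checks bit2=0, bit8=1 (has a 0) -> no
Op 7: query fox -> checks bit2=0, bit8=1 (has a 0) -> no
Op 8: query ant -> checks bit0=1, bit3=1, bit5=1 (all 1) -> maybe
Query results in order: no no no no no maybe

Answer: no no no no no maybe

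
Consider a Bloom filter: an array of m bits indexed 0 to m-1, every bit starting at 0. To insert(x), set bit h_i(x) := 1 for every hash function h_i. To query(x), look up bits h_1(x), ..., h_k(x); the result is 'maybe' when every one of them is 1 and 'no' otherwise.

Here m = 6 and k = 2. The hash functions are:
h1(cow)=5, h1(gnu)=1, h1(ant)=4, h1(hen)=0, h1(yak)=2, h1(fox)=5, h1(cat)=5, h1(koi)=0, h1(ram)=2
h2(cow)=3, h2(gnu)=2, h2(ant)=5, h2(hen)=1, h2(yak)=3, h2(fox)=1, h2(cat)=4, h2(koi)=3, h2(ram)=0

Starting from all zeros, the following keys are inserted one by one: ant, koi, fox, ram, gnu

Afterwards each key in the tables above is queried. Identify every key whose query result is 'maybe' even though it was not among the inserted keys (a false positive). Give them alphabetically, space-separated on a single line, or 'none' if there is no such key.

Answer: cat cow hen yak

Derivation:
Start: bits=000000
After insert 'ant': sets bits 4 5 -> bits=000011
After insert 'koi': sets bits 0 3 -> bits=100111
After insert 'fox': sets bits 1 5 -> bits=110111
After insert 'ram': sets bits 0 2 -> bits=111111
After insert 'gnu': sets bits 1 2 -> bits=111111
Not inserted: cat cow hen yak — query each against bits=111111:
query cat: checks bit4=1, bit5=1 (all 1) -> maybe => FALSE POSITIVE
query cow: checks bit3=1, bit5=1 (all 1) -> maybe => FALSE POSITIVE
query hen: checks bit0=1, bit1=1 (all 1) -> maybe => FALSE POSITIVE
query yak: checks bit2=1, bit3=1 (all 1) -> maybe => FALSE POSITIVE
False positives (alphabetical): cat cow hen yak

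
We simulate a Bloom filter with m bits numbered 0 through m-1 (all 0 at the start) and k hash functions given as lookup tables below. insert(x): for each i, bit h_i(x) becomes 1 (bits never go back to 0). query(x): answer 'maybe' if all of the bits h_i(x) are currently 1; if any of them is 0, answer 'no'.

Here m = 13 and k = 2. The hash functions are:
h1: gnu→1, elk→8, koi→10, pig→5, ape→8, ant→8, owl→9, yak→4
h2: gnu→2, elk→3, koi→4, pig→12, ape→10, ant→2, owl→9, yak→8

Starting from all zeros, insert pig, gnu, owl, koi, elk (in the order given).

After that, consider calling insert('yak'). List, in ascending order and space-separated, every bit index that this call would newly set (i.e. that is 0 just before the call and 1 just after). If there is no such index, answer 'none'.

Answer: none

Derivation:
Start: bits=0000000000000
After insert 'pig': sets bits 5 12 -> bits=0000010000001
After insert 'gnu': sets bits 1 2 -> bits=0110010000001
After insert 'owl': sets bits 9 -> bits=0110010001001
After insert 'koi': sets bits 4 10 -> bits=0110110001101
After insert 'elk': sets bits 3 8 -> bits=0111110011101
insert 'yak' would touch bits 4 8; currently bit4=1, bit8=1
Bits that are 0 among those (would change 0->1): none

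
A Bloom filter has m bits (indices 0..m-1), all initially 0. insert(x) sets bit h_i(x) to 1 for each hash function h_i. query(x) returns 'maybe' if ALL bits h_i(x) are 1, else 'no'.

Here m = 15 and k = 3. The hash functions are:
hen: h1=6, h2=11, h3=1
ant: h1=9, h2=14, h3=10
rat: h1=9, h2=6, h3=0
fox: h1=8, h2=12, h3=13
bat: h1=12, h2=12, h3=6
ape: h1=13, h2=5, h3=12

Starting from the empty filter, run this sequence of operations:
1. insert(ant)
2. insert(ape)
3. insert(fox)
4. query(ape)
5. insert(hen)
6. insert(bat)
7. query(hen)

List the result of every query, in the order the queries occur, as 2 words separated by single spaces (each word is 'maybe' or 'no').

Answer: maybe maybe

Derivation:
Start: bits=000000000000000
Op 1: insert ant -> sets bits 9 10 14 -> bits=000000000110001
Op 2: insert ape -> sets bits 5 12 13 -> bits=000001000110111
Op 3: insert fox -> sets bits 8 12 13 -> bits=000001001110111
Op 4: query ape -> checks bit5=1, bit12=1, bit13=1 (all 1) -> maybe
Op 5: insert hen -> sets bits 1 6 11 -> bits=010001101111111
Op 6: insert bat -> sets bits 6 12 -> bits=010001101111111
Op 7: query hen -> checks bit1=1, bit6=1, bit11=1 (all 1) -> maybe
Query results in order: maybe maybe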